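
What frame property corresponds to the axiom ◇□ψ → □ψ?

the Euclidean property

Replacing ψ by ¬ψ and contraposing gives the equivalent schema ◇ψ → □◇ψ.
Suppose ◇ψ→□◇ψ is valid. Take Rxy, Rxz and set V(ψ)={y}. Then ◇ψ at x, so □◇ψ at x, so ◇ψ at z, so some w with Rzw has ψ; w=y, i.e. Rzy. By symmetry of the argument, Ryz.
The converse is a direct semantic check.
So the correspondent is the Euclidean property.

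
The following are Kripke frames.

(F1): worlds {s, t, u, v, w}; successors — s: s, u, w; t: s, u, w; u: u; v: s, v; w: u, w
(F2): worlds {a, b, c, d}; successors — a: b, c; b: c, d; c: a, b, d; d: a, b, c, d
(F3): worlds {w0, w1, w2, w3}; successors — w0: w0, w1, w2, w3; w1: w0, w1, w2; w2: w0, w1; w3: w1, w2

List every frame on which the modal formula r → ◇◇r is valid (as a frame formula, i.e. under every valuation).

(F2)

The schema corresponds to a generalized confluence (Geach) condition: ∀x ∃w (x = w ∧ xR²w).
(F1): fails — at t but no w* with t=w* and tR²w*.
(F2): holds.
(F3): fails — at w3 but no w with w3=w and w3R²w.
Valid on: (F2).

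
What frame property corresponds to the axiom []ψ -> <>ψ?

seriality

Suppose □ψ→◇ψ is valid. At any x set V(ψ)=W. Then □ψ at x, so ◇ψ at x, so x has a successor.
Conversely, on a frame with seriality the schema holds at every world under every valuation.
Frame condition: forall x exists y Rxy.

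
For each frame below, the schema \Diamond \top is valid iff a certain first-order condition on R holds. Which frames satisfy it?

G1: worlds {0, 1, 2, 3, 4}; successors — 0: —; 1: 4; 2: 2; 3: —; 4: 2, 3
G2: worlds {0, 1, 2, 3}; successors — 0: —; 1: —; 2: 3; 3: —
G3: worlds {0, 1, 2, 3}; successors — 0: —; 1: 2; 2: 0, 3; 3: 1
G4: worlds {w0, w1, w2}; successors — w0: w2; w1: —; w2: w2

none

This is the axiom for seriality; its first-order frame correspondent is \forall x \exists y Rxy.
G1: fails — world 0 has no successor.
G2: fails — world 0 has no successor.
G3: fails — world 0 has no successor.
G4: fails — world w1 has no successor.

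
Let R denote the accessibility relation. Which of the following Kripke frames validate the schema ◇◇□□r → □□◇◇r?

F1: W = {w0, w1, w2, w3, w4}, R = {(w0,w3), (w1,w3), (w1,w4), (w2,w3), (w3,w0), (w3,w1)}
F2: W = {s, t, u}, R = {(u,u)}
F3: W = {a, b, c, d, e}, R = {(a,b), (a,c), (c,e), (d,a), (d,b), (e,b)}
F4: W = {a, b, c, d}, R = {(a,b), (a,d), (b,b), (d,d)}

F2

The schema corresponds to a generalized confluence (Geach) condition: ∀x ∀y ∀z ((xR²y ∧ xR²z) → ∃w (yR²w ∧ zR²w)).
F1: fails — w3R²w3, w3R²w4 but no w with w3R²w and w4R²w.
F2: ✓.
F3: fails — aR²e, aR²e but no w with eR²w and eR²w.
F4: fails — aR²b, aR²d but no w with bR²w and dR²w.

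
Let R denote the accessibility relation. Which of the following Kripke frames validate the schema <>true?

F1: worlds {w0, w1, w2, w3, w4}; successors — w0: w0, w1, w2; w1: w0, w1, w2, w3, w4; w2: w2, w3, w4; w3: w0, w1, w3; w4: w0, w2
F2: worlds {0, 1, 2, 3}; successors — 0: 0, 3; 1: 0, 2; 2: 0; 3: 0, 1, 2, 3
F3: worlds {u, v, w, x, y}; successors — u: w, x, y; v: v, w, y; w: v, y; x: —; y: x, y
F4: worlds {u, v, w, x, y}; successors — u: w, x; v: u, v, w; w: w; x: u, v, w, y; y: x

Frame correspondent (Sahlqvist): forall x exists y Rxy — i.e. seriality.
F1: satisfies the condition.
F2: satisfies the condition.
F3: fails — world x has no successor.
F4: satisfies the condition.

F1, F2, F4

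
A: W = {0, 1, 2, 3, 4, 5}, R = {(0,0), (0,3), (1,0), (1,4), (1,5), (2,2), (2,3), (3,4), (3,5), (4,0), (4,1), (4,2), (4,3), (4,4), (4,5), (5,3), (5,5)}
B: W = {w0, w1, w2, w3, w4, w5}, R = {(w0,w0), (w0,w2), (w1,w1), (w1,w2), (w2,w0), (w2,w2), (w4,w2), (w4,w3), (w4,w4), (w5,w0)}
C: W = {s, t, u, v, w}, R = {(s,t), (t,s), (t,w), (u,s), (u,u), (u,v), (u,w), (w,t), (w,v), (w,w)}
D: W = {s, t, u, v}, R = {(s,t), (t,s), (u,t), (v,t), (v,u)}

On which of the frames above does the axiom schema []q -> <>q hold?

A, D

The schema corresponds to seriality: forall x exists y Rxy.
A: satisfies the condition.
B: fails — world w3 has no successor.
C: fails — world v has no successor.
D: satisfies the condition.
Valid on: A, D.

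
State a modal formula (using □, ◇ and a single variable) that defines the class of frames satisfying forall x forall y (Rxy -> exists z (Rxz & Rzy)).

A defining formula is □□s → □s (the C4 axiom).
Suppose □□s→□s is valid. Take Rxy and set V(s)={w : xR²w}. Then □□s at x, so □s at x, so s at y, i.e. ∃z(Rxz∧Rzy).

□□s → □s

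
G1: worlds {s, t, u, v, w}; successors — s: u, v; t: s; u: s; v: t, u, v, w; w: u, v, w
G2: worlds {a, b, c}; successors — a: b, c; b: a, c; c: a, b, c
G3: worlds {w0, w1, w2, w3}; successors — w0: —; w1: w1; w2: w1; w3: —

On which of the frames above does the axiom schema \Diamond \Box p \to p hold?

The schema corresponds to symmetry: \forall x \forall y (Rxy \to Ryx).
G1: fails — Rwu but not Ruw.
G2: holds.
G3: fails — Rw2w1 but not Rw1w2.

G2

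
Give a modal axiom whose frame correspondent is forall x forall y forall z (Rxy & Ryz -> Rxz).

□r → □□r

A defining formula is □r → □□r (the 4 axiom).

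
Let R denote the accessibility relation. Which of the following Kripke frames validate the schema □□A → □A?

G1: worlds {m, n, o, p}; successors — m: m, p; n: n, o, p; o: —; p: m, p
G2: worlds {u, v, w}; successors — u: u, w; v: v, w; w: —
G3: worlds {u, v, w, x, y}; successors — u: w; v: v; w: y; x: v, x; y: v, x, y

The schema corresponds to density: ∀x ∀y (Rxy → ∃z (Rxz ∧ Rzy)).
G1: condition met.
G2: condition met.
G3: fails — Ruw but no z with Ruz and Rzw.
Valid on: G1, G2.

G1, G2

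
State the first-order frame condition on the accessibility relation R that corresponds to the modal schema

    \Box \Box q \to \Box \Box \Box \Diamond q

This is a Sahlqvist (Geach-type) schema ◇^0□^2q → □^3◇^1q.
Minimal-valuation argument: fix x; take any y with xR^0y and any z with xR^3z. Set V(q) to the set of worlds R-reachable from y in exactly 2 steps. Then □^2q holds at y, so the antecedent holds at x; validity forces ◇^1q at z, giving a w with zR^1w and yR^2w.
First-order correspondent: \forall x \forall z (x R^3 z \to \exists w (x R^2 w \wedge zRw)).

\forall x \forall z (x R^3 z \to \exists w (x R^2 w \wedge zRw))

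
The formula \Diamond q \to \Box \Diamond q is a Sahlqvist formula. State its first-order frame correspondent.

Suppose ◇q→□◇q is valid. Take Rxy, Rxz and set V(q)={y}. Then ◇q at x, so □◇q at x, so ◇q at z, so some w with Rzw has q; w=y, i.e. Rzy. By symmetry of the argument, Ryz.

The Euclidean property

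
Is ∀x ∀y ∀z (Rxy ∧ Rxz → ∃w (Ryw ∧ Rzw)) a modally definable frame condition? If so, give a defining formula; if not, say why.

Yes: it is convergence, defined by the .2 schema ◇□p → □◇p.
Suppose ◇□p→□◇p is valid. Take Rxy, Rxz and set V(p)={w : Ryw}. Then □p at y so ◇□p at x, so □◇p at x, so ◇p at z, giving w with Rzw and Ryw.

Definable; ◇□p → □◇p defines it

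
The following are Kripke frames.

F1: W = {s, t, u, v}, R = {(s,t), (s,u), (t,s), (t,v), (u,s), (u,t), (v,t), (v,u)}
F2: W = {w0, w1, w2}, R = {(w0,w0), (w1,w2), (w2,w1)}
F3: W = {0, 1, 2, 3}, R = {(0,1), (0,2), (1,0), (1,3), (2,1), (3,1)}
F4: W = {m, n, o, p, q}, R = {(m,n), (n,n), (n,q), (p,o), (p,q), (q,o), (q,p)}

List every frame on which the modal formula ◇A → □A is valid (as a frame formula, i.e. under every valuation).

F2

This is the axiom for partial functionality; its first-order frame correspondent is ∀x ∀y ∀z (Rxy ∧ Rxz → y = z).
F1: fails — s sees both t and u.
F2: condition met.
F3: fails — 0 sees both 1 and 2.
F4: fails — n sees both n and q.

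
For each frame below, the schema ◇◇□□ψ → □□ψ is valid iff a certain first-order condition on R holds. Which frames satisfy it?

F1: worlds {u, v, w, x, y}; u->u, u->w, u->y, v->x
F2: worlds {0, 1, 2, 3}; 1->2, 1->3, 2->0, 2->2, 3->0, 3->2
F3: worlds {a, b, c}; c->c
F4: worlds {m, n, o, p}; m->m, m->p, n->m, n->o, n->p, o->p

The schema corresponds to a generalized confluence (Geach) condition: ∀x ∀y ∀z ((xR²y ∧ xR²z) → ∃w (yR²w ∧ z = w)).
F1: fails — uR²w, uR²u but no t with wR²t and u=t.
F2: fails — 1R²0, 1R²0 but no w with 0R²w and 0=w.
F3: holds.
F4: fails — mR²p, mR²m but no w with pR²w and m=w.
Valid on: F3.

F3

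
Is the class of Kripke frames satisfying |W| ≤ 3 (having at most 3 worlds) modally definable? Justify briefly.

Any modally definable frame class is closed under disjoint unions.
Any modal formula valid on each of 4 disjoint one-world frames is valid on their disjoint union (validity is preserved under disjoint unions). Each one-world frame has |W|=1≤3, but the union has |W|=4.
So the class is not modally definable.

No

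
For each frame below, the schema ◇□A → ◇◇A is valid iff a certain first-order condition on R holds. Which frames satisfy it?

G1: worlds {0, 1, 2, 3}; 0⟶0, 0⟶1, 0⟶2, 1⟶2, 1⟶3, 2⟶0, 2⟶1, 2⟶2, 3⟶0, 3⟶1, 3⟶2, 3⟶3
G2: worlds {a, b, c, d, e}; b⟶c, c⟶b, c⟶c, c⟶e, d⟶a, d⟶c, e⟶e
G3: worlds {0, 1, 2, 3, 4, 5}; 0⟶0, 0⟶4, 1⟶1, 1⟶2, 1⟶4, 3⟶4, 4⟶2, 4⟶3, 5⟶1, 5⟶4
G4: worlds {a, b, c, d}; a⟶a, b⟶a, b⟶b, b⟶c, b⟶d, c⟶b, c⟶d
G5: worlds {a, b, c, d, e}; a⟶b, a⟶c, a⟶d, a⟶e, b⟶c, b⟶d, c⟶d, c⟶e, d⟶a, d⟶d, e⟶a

G1, G5

The schema corresponds to a generalized confluence (Geach) condition: ∀x ∀y (xRy → ∃w (yRw ∧ xR²w)).
G1: holds.
G2: fails — dRa but no w with aRw and dR²w.
G3: fails — 1R2 but no w with 2Rw and 1R²w.
G4: fails — bRd but no w with dRw and bR²w.
G5: holds.
Valid on: G1, G5.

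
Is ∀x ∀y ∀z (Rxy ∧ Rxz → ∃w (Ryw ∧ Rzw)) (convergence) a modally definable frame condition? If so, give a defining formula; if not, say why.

This is a Sahlqvist condition; the .2 axiom ◇□q → □◇q defines it.
Suppose ◇□q→□◇q is valid. Take Rxy, Rxz and set V(q)={w : Ryw}. Then □q at y so ◇□q at x, so □◇q at x, so ◇q at z, giving w with Rzw and Ryw.

Yes — defined by ◇□q → □◇q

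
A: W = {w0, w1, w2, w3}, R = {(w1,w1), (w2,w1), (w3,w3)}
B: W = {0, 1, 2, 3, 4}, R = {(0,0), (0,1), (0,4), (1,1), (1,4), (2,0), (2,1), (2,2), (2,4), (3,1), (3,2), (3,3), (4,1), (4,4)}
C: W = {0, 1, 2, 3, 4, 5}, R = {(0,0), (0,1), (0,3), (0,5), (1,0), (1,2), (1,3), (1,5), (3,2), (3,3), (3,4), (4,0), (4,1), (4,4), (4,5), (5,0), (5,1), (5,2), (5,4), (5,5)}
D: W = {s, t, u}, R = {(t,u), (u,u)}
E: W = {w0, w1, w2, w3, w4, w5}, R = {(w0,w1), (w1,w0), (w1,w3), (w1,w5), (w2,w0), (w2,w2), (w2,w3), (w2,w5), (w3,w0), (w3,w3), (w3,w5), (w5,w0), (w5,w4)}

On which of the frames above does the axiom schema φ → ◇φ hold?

B

Frame correspondent (Sahlqvist): ∀x Rxx — i.e. reflexivity.
A: fails — world w0 does not see itself.
B: condition met.
C: fails — world 1 does not see itself.
D: fails — world s does not see itself.
E: fails — world w0 does not see itself.
Valid on: B.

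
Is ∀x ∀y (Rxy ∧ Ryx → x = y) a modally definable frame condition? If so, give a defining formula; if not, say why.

Not modally definable

If a class were modally definable it would be closed under surjective bounded morphisms (Goldblatt–Thomason).
The 4-cycle (worlds s,t,u,v with s→t→u→v→s) is antisymmetric. Sending even-indexed worlds to • and odd-indexed worlds to ∘ is a surjective bounded morphism onto the two-world frame with •↔∘, which is not antisymmetric.
So the class is not modally definable.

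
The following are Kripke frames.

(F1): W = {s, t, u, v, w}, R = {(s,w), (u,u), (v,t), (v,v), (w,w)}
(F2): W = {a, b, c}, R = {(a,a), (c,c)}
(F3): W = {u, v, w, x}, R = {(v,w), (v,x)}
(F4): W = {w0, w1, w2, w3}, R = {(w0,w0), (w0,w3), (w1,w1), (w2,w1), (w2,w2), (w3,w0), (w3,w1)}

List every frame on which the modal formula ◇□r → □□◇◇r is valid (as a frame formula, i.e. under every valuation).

This is the axiom for a generalized confluence (Geach) condition; its first-order frame correspondent is ∀x ∀y ∀z ((xRy ∧ xR²z) → ∃w (yRw ∧ zR²w)).
(F1): fails — vRt, vR²t but no w* with tRw* and tR²w*.
(F2): condition met.
(F3): condition met.
(F4): fails — w0Rw0, w0R²w1 but no w with w0Rw and w1R²w.

(F2), (F3)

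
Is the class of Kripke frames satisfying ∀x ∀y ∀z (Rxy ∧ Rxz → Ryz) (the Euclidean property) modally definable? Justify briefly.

Definable; ◇q → □◇q defines it

The condition is the Euclidean property. A defining modal formula is ◇q → □◇q.
Suppose ◇q→□◇q is valid. Take Rxy, Rxz and set V(q)={y}. Then ◇q at x, so □◇q at x, so ◇q at z, so some w with Rzw has q; w=y, i.e. Rzy. By symmetry of the argument, Ryz.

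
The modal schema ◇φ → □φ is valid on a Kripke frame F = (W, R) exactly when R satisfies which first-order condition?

Suppose ◇φ→□φ is valid. Take Rxy, Rxz and set V(φ)={y}. Then ◇φ at x, so □φ at x, so φ at z, i.e. z=y.

partial functionality: ∀x ∀y ∀z (Rxy ∧ Rxz → y = z)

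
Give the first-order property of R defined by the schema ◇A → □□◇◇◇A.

∀x ∀y ∀z ((xRy ∧ xR²z) → ∃w (y = w ∧ zR³w))

This is a Sahlqvist (Geach-type) schema ◇^1□^0A → □^2◇^3A.
First-order correspondent: ∀x ∀y ∀z ((xRy ∧ xR²z) → ∃w (y = w ∧ zR³w)).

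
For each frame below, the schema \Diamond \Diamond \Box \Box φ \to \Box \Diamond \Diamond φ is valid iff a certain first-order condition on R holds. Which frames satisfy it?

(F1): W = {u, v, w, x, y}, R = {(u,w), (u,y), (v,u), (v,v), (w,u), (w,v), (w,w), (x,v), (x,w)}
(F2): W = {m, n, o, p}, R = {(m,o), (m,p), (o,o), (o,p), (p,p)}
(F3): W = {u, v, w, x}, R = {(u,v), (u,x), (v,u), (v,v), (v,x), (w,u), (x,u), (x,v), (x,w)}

(F2), (F3)

This is the axiom for a generalized confluence (Geach) condition; its first-order frame correspondent is \forall x \forall y \forall z ((x R^2 y \wedge xRz) \to \exists w (y R^2 w \wedge z R^2 w)).
(F1): fails — uR²u, uRy but no t with uR²t and yR²t.
(F2): satisfies the condition.
(F3): satisfies the condition.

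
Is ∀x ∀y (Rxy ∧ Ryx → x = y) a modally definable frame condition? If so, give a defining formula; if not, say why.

Modal frame validity is preserved under surjective bounded morphisms.
The 6-cycle (worlds a,b,c,d,e,f with a→b→c→d→e→f→a) is antisymmetric. Sending even-indexed worlds to a and odd-indexed worlds to b is a surjective bounded morphism onto the two-world frame with a↔b, which is not antisymmetric.
Hence antisymmetry is not modally definable.

Not definable by any modal formula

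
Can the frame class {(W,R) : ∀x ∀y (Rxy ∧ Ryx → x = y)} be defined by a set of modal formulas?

Modal frame validity is preserved under surjective bounded morphisms.
The 6-cycle (worlds w0,w1,w2,w3,w4,w5 with w0→w1→w2→w3→w4→w5→w0) is antisymmetric. Sending even-indexed worlds to s and odd-indexed worlds to t is a surjective bounded morphism onto the two-world frame with s↔t, which is not antisymmetric.
So the class is not modally definable.

No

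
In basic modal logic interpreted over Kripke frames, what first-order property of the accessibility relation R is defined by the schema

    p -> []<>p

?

symmetry

Suppose p→□◇p is valid. Take Rxy and set V(p)={x}. Then p at x, so □◇p at x, so ◇p at y, so some z with Ryz has p; z=x, i.e. Ryx.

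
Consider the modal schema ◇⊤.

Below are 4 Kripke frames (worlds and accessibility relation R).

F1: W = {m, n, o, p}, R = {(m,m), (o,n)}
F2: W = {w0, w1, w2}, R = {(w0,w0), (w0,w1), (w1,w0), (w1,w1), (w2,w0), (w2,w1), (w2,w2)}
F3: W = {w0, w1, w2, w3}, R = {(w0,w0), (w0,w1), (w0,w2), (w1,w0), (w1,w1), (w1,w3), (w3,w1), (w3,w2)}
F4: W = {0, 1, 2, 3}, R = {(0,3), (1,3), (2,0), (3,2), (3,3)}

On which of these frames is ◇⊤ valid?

The schema corresponds to seriality: ∀x ∃y Rxy.
F1: fails — world n has no successor.
F2: ✓.
F3: fails — world w2 has no successor.
F4: ✓.
Valid on: F2, F4.

F2, F4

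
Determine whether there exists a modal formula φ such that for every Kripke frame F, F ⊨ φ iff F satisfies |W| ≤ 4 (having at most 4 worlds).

No — not modally definable

Any modally definable frame class is closed under disjoint unions.
Any modal formula valid on each of 5 disjoint one-world frames is valid on their disjoint union (validity is preserved under disjoint unions). Each one-world frame has |W|=1≤4, but the union has |W|=5.
Hence having at most 4 worlds is not modally definable.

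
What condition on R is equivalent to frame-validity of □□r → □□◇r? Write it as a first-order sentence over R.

∀x ∀z (xR²z → ∃w (xR²w ∧ zRw))

This is a Sahlqvist (Geach-type) schema ◇^0□^2r → □^2◇^1r.
Minimal-valuation argument: fix x; take any y with xR^0y and any z with xR^2z. Set V(r) to the set of worlds R-reachable from y in exactly 2 steps. Then □^2r holds at y, so the antecedent holds at x; validity forces ◇^1r at z, giving a w with zR^1w and yR^2w.
First-order correspondent: ∀x ∀z (xR²z → ∃w (xR²w ∧ zRw)).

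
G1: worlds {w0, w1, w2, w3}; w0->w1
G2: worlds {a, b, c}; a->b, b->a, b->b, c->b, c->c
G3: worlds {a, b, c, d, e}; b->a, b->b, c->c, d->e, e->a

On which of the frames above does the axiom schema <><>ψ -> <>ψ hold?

G1

The schema corresponds to transitivity: forall x forall y forall z (Rxy & Ryz -> Rxz).
G1: ✓.
G2: fails — Rab and Rba but not Raa.
G3: fails — Rde and Rea but not Rda.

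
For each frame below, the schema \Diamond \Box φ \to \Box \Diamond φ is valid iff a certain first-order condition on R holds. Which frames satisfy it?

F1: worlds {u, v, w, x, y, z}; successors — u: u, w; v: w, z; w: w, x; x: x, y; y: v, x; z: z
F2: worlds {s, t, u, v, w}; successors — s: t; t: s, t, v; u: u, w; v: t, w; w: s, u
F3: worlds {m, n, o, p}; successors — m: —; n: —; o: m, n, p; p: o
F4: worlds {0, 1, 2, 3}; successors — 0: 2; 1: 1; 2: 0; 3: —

F4

The schema corresponds to convergence: \forall x \forall y \forall z (Rxy \wedge Rxz \to \exists w (Ryw \wedge Rzw)).
F1: fails — Rvz and Rvw but z and w have no common successor.
F2: fails — Rwu and Rws but u and s have no common successor.
F3: fails — Rom and Rom but m and m have no common successor.
F4: holds.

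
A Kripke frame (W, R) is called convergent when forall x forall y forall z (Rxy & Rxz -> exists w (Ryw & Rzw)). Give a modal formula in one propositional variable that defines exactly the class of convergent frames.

The condition is convergence. The .2 schema ◇□q → □◇q defines it.
Suppose ◇□q→□◇q is valid. Take Rxy, Rxz and set V(q)={w : Ryw}. Then □q at y so ◇□q at x, so □◇q at x, so ◇q at z, giving w with Rzw and Ryw.

◇□q → □◇q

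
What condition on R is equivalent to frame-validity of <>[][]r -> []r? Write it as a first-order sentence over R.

forall x forall y forall z ((xRy & xRz) -> exists w (y R^2 w & z = w))

This is a Sahlqvist (Geach-type) schema ◇^1□^2r → □^1◇^0r.
Minimal-valuation argument: fix x; take any y with xR^1y and any z with xR^1z. Set V(r) to the set of worlds R-reachable from y in exactly 2 steps. Then □^2r holds at y, so the antecedent holds at x; validity forces ◇^0r at z, giving a w with zR^0w and yR^2w.
First-order correspondent: forall x forall y forall z ((xRy & xRz) -> exists w (y R^2 w & z = w)).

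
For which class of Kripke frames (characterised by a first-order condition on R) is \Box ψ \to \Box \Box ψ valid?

Suppose □ψ→□□ψ is valid. Take Rxy, Ryz and set V(ψ)={w : Rxw}. Then □ψ at x, so □□ψ at x, so □ψ at y, so ψ at z, i.e. Rxz.
The converse is a direct semantic check.
Frame condition: \forall x \forall y \forall z (Rxy \wedge Ryz \to Rxz).

transitivity: \forall x \forall y \forall z (Rxy \wedge Ryz \to Rxz)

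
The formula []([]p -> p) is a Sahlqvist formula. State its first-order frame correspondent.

shift-reflexivity

Suppose □(□p→p) is valid. Take Rxy and set V(p)={w : Ryw}. Then at y, □p holds; since □(□p→p) at x, □p→p at y, so p at y, i.e. Ryy.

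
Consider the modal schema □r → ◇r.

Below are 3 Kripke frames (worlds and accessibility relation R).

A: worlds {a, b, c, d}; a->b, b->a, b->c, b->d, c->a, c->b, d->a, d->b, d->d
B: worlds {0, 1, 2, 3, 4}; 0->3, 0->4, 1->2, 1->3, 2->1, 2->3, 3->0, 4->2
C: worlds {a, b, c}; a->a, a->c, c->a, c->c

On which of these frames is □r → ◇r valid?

A, B

The schema corresponds to seriality: ∀x ∃y Rxy.
A: condition met.
B: condition met.
C: fails — world b has no successor.
Valid on: A, B.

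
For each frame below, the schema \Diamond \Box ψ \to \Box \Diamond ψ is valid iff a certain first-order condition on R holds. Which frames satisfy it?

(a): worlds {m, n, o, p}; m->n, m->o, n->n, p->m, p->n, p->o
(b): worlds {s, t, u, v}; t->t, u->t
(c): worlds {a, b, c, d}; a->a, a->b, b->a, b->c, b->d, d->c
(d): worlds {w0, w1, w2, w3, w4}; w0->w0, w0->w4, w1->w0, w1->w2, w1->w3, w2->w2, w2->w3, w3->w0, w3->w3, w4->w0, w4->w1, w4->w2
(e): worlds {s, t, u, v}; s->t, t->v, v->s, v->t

This is the axiom for convergence; its first-order frame correspondent is \forall x \forall y \forall z (Rxy \wedge Rxz \to \exists w (Ryw \wedge Rzw)).
(a): fails — Rmo and Rmo but o and o have no common successor.
(b): holds.
(c): fails — Rbc and Rbc but c and c have no common successor.
(d): fails — Rw1w2 and Rw1w0 but w2 and w0 have no common successor.
(e): fails — Rvt and Rvs but t and s have no common successor.
Valid on: (b).

(b)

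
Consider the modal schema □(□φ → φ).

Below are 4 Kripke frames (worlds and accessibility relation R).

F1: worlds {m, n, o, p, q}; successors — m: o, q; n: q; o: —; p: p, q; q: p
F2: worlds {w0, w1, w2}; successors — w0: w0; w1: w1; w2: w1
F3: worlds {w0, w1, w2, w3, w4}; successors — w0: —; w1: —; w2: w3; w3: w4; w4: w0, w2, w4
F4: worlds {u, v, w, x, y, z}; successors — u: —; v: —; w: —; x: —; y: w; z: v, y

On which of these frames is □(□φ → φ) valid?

The schema corresponds to shift-reflexivity: ∀x ∀y (Rxy → Ryy).
F1: fails — Rmo but not Roo.
F2: satisfies the condition.
F3: fails — Rw4w2 but not Rw2w2.
F4: fails — Rzv but not Rvv.
Valid on: F2.

F2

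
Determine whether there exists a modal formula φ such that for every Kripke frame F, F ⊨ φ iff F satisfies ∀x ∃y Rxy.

Definable; □q → ◇q defines it

The condition is seriality. A defining modal formula is □q → ◇q.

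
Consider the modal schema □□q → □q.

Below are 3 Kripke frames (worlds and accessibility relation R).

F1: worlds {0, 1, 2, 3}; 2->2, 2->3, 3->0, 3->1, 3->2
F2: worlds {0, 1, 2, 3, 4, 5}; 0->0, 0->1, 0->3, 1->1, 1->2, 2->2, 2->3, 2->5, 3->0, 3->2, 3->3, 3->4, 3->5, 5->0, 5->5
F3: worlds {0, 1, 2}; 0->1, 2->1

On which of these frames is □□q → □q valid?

F2

The schema corresponds to density: ∀x ∀y (Rxy → ∃z (Rxz ∧ Rzy)).
F1: fails — R31 but no z with R3z and Rz1.
F2: satisfies the condition.
F3: fails — R01 but no z with R0z and Rz1.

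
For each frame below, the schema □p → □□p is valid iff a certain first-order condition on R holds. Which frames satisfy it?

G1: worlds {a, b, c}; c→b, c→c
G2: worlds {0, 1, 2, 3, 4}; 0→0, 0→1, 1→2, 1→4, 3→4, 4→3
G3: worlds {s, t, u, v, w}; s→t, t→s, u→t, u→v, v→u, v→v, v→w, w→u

G1

The schema corresponds to transitivity: ∀x ∀y ∀z (Rxy ∧ Ryz → Rxz).
G1: condition met.
G2: fails — R34 and R43 but not R33.
G3: fails — Ruv and Rvw but not Ruw.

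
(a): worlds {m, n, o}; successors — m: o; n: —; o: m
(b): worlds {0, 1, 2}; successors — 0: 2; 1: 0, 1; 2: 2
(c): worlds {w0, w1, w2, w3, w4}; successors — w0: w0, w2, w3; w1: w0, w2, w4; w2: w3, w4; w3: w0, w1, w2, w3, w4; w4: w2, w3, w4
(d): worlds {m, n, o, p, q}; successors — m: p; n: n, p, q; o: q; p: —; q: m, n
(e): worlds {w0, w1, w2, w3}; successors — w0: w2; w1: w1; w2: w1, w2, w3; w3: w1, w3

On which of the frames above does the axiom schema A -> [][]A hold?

Frame correspondent (Sahlqvist): forall x forall z (x R^2 z -> exists w (x = w & z = w)) — i.e. a generalized confluence (Geach) condition.
(a): ✓.
(b): fails — 0R²2 but 0 ≠ 2.
(c): fails — w0R²w1 but w0 ≠ w1.
(d): fails — nR²m but n ≠ m.
(e): fails — w0R²w1 but w0 ≠ w1.

(a)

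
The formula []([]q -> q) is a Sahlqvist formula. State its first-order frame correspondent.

shift-reflexivity

This is the T□ axiom.
Its frame correspondent is shift-reflexivity — forall x forall y (Rxy -> Ryy).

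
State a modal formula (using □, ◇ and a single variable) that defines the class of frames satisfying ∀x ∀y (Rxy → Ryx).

r → □◇r

The condition is symmetry. The B schema r → □◇r defines it.
Suppose r→□◇r is valid. Take Rxy and set V(r)={x}. Then r at x, so □◇r at x, so ◇r at y, so some z with Ryz has r; z=x, i.e. Ryx.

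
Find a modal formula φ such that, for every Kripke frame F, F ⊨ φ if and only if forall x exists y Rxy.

□ψ → ◇ψ

The condition is seriality. The D schema □ψ → ◇ψ defines it.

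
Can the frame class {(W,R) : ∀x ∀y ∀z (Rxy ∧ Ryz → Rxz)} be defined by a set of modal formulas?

Yes — defined by □r → □□r

The condition is transitivity. A defining modal formula is □r → □□r.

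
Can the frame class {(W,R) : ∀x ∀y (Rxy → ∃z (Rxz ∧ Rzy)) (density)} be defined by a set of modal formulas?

The condition is density. A defining modal formula is □□r → □r.
Suppose □□r→□r is valid. Take Rxy and set V(r)={w : xR²w}. Then □□r at x, so □r at x, so r at y, i.e. ∃z(Rxz∧Rzy).

Yes — defined by □□r → □r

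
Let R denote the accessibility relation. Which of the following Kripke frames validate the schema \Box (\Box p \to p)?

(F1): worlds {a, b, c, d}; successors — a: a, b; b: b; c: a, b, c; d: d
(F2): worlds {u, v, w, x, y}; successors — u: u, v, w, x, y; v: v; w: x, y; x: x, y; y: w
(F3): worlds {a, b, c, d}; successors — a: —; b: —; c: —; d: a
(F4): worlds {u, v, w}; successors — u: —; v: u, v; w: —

This is the axiom for shift-reflexivity; its first-order frame correspondent is \forall x \forall y (Rxy \to Ryy).
(F1): satisfies the condition.
(F2): fails — Ruw but not Rww.
(F3): fails — Rda but not Raa.
(F4): fails — Rvu but not Ruu.

(F1)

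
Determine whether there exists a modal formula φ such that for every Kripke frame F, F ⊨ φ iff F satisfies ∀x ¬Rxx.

Any modally definable frame class is closed under surjective bounded morphisms.
The 4-cycle (worlds a,b,c,d with a→b→c→d→a) is irreflexive, and the map sending every world to a single reflexive point • is a surjective bounded morphism (forth: every edge maps to (•,•); back: every world has a successor). So any modal formula valid on the 4-cycle is also valid on the reflexive point, which is not irreflexive.
Hence irreflexivity is not modally definable.

Not modally definable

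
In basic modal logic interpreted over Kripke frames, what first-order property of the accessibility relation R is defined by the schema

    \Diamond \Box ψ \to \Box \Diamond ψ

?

convergence: \forall x \forall y \forall z (Rxy \wedge Rxz \to \exists w (Ryw \wedge Rzw))

Suppose ◇□ψ→□◇ψ is valid. Take Rxy, Rxz and set V(ψ)={w : Ryw}. Then □ψ at y so ◇□ψ at x, so □◇ψ at x, so ◇ψ at z, giving w with Rzw and Ryw.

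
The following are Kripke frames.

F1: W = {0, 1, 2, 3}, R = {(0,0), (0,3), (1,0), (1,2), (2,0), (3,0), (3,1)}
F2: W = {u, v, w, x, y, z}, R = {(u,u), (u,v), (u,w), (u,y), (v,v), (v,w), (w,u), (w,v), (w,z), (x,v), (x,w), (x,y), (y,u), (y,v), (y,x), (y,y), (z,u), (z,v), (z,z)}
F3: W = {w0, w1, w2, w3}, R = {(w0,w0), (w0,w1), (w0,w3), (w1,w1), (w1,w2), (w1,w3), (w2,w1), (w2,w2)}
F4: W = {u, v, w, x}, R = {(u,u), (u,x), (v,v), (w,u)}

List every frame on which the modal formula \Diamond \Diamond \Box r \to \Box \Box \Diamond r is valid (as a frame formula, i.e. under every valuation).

F1, F2

The schema corresponds to a generalized confluence (Geach) condition: \forall x \forall y \forall z ((x R^2 y \wedge x R^2 z) \to \exists w (yRw \wedge zRw)).
F1: condition met.
F2: condition met.
F3: fails — w0R²w0, w0R²w3 but no w with w0Rw and w3Rw.
F4: fails — uR²u, uR²x but no t with uRt and xRt.
Valid on: F1, F2.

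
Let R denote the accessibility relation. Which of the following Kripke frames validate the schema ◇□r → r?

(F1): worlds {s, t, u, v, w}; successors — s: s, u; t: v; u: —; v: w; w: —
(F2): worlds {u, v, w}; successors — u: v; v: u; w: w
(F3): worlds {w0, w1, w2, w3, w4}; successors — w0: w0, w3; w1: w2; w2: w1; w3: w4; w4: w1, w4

Frame correspondent (Sahlqvist): ∀x ∀y (Rxy → Ryx) — i.e. symmetry.
(F1): fails — Rsu but not Rus.
(F2): holds.
(F3): fails — Rw4w1 but not Rw1w4.

(F2)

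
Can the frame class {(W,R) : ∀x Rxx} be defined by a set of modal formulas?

Yes: it is reflexivity, defined by the T schema □q → q.
Suppose □q→q is valid. At any x set V(q)={w : Rxw}. Then □q holds at x, so q holds at x, i.e. Rxx.

Definable; □q → q defines it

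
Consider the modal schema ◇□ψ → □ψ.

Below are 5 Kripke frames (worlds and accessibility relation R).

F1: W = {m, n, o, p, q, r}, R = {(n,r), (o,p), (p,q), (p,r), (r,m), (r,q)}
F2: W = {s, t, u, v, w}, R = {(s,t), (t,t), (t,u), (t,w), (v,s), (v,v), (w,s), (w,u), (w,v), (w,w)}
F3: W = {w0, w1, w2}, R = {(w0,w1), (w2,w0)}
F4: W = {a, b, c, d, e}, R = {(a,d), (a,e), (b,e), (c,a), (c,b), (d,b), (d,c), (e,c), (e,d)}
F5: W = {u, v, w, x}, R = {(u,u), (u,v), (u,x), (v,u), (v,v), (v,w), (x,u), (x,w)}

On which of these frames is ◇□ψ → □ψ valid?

none

This is the axiom for the Euclidean property; its first-order frame correspondent is ∀x ∀y ∀z (Rxy ∧ Rxz → Ryz).
F1: fails — Rnr and Rnr but not Rrr.
F2: fails — Rtw and Rtt but not Rwt.
F3: fails — Rw0w1 and Rw0w1 but not Rw1w1.
F4: fails — Rae and Rae but not Ree.
F5: fails — Ruv and Rux but not Rvx.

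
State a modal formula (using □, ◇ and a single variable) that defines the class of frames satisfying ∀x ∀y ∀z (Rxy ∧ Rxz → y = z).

◇r → □r

This is partial functionality; the standard corresponding axiom is CD: ◇r → □r.
Suppose ◇r→□r is valid. Take Rxy, Rxz and set V(r)={y}. Then ◇r at x, so □r at x, so r at z, i.e. z=y.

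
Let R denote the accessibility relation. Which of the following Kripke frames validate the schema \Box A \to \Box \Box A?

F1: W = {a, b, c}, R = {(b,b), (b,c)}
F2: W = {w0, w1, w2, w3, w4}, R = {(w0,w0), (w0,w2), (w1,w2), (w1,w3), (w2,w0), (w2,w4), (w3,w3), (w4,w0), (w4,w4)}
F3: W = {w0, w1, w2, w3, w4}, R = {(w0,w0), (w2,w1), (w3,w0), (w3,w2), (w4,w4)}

F1

This is the axiom for transitivity; its first-order frame correspondent is \forall x \forall y \forall z (Rxy \wedge Ryz \to Rxz).
F1: holds.
F2: fails — Rw1w2 and Rw2w4 but not Rw1w4.
F3: fails — Rw3w2 and Rw2w1 but not Rw3w1.
Valid on: F1.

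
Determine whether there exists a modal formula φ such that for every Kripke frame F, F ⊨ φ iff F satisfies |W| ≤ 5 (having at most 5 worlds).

Not modally definable

If a class were modally definable it would be closed under disjoint unions (Goldblatt–Thomason).
Any modal formula valid on each of 6 disjoint one-world frames is valid on their disjoint union (validity is preserved under disjoint unions). Each one-world frame has |W|=1≤5, but the union has |W|=6.
Hence having at most 5 worlds is not modally definable.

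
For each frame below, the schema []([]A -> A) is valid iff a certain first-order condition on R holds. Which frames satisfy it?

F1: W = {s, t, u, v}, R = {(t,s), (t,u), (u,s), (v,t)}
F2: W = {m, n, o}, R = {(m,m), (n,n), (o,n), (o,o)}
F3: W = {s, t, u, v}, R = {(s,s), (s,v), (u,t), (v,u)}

The schema corresponds to shift-reflexivity: forall x forall y (Rxy -> Ryy).
F1: fails — Rus but not Rss.
F2: ✓.
F3: fails — Rsv but not Rvv.

F2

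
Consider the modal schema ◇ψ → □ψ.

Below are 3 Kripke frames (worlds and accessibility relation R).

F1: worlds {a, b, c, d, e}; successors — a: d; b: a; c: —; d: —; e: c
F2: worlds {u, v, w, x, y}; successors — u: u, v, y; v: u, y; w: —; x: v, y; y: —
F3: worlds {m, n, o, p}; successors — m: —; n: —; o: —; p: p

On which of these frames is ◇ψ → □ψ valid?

F1, F3

This is the axiom for partial functionality; its first-order frame correspondent is ∀x ∀y ∀z (Rxy ∧ Rxz → y = z).
F1: condition met.
F2: fails — u sees both u and v.
F3: condition met.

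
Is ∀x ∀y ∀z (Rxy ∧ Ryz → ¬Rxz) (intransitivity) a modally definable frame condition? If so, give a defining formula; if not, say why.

No — not modally definable

Modal frame validity is preserved under surjective bounded morphisms.
The 3-cycle (worlds s,t,u with s→t→u→s) is intransitive. Mapping every world to a single reflexive point • is a surjective bounded morphism; the reflexive point is not intransitive (R••∧R•• but R••).
So the class is not modally definable.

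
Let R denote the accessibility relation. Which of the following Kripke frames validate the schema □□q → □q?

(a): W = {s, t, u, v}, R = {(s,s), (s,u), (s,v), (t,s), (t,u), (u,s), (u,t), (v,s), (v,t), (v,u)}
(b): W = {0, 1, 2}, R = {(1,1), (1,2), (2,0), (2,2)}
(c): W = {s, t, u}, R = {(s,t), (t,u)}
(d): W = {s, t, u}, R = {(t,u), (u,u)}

The schema corresponds to density: ∀x ∀y (Rxy → ∃z (Rxz ∧ Rzy)).
(a): fails — Rut but no z with Ruz and Rzt.
(b): satisfies the condition.
(c): fails — Rtu but no z with Rtz and Rzu.
(d): satisfies the condition.

(b), (d)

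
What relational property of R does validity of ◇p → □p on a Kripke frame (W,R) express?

partial functionality: ∀x ∀y ∀z (Rxy ∧ Rxz → y = z)

This schema is the CD axiom.
Its frame correspondent is partial functionality — ∀x ∀y ∀z (Rxy ∧ Rxz → y = z).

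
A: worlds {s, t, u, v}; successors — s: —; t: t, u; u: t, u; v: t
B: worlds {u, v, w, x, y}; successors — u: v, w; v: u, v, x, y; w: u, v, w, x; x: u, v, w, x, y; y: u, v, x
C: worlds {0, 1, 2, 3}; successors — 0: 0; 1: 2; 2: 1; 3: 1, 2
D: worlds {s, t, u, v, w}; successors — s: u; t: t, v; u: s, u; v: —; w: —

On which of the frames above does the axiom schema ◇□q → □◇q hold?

A, B

Frame correspondent (Sahlqvist): ∀x ∀y ∀z (Rxy ∧ Rxz → ∃w (Ryw ∧ Rzw)) — i.e. convergence.
A: ✓.
B: ✓.
C: fails — R32 and R31 but 2 and 1 have no common successor.
D: fails — Rtv and Rtv but v and v have no common successor.
Valid on: A, B.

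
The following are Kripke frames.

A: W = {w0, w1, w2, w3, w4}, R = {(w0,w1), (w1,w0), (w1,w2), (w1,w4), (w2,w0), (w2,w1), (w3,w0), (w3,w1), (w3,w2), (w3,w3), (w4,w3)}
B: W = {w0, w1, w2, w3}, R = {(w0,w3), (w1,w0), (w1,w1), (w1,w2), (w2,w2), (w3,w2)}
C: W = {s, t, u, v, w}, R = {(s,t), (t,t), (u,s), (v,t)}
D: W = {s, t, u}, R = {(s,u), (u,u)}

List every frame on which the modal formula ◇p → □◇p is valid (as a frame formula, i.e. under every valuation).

Frame correspondent (Sahlqvist): ∀x ∀y ∀z (Rxy ∧ Rxz → Ryz) — i.e. the Euclidean property.
A: fails — Rw0w1 and Rw0w1 but not Rw1w1.
B: fails — Rw0w3 and Rw0w3 but not Rw3w3.
C: fails — Rus and Rus but not Rss.
D: holds.

D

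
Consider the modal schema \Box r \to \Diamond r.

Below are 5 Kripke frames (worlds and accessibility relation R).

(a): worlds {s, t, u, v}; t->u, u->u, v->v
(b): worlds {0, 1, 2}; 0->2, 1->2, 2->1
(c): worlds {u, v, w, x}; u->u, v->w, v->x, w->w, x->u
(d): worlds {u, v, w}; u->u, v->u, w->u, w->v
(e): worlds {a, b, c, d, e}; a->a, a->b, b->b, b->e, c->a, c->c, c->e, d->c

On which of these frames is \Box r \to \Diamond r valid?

(b), (c), (d)

This is the axiom for seriality; its first-order frame correspondent is \forall x \exists y Rxy.
(a): fails — world s has no successor.
(b): satisfies the condition.
(c): satisfies the condition.
(d): satisfies the condition.
(e): fails — world e has no successor.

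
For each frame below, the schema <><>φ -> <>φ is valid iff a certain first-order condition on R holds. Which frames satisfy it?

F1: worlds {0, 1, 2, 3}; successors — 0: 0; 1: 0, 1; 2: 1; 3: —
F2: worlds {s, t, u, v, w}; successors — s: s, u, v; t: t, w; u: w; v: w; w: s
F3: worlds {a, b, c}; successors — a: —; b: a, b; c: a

F3

The schema corresponds to transitivity: forall x forall y forall z (Rxy & Ryz -> Rxz).
F1: fails — R21 and R10 but not R20.
F2: fails — Ruw and Rws but not Rus.
F3: satisfies the condition.
Valid on: F3.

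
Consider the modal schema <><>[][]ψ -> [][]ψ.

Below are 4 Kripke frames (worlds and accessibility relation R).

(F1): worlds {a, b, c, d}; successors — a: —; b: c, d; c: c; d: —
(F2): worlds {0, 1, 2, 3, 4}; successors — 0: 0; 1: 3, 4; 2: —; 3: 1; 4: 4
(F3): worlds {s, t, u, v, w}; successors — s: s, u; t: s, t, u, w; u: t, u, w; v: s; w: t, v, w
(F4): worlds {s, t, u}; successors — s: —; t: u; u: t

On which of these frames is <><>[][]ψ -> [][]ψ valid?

This is the axiom for a generalized confluence (Geach) condition; its first-order frame correspondent is forall x forall y forall z ((x R^2 y & x R^2 z) -> exists w (y R^2 w & z = w)).
(F1): holds.
(F2): fails — 1R²4, 1R²1 but no w with 4R²w and 1=w.
(F3): fails — tR²s, tR²v but no w* with sR²w* and v=w*.
(F4): holds.
Valid on: (F1), (F4).

(F1), (F4)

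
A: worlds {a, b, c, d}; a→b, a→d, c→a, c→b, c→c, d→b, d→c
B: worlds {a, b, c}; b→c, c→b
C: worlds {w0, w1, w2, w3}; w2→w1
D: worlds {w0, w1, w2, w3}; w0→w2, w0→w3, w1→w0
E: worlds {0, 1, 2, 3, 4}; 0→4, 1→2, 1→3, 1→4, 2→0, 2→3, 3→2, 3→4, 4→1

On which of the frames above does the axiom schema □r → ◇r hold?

E

This is the axiom for seriality; its first-order frame correspondent is ∀x ∃y Rxy.
A: fails — world b has no successor.
B: fails — world a has no successor.
C: fails — world w0 has no successor.
D: fails — world w2 has no successor.
E: condition met.
Valid on: E.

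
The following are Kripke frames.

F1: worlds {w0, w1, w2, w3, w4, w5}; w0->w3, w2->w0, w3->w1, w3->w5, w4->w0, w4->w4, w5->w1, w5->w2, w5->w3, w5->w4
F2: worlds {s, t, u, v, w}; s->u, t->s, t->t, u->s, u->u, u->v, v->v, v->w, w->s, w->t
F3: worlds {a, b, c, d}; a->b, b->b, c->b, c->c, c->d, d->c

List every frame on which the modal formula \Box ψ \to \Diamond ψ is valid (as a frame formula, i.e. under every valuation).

Frame correspondent (Sahlqvist): \forall x \exists y Rxy — i.e. seriality.
F1: fails — world w1 has no successor.
F2: ✓.
F3: ✓.

F2, F3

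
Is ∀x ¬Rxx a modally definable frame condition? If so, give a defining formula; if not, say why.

If a class were modally definable it would be closed under surjective bounded morphisms (Goldblatt–Thomason).
The 5-cycle (worlds s,t,u,v,w with s→t→u→v→w→s) is irreflexive, and the map sending every world to a single reflexive point • is a surjective bounded morphism (forth: every edge maps to (•,•); back: every world has a successor). So any modal formula valid on the 5-cycle is also valid on the reflexive point, which is not irreflexive.
So no modal formula (or set of formulas) defines exactly the irreflexive frames.

Not definable by any modal formula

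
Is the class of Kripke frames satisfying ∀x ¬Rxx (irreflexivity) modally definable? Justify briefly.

Not definable by any modal formula

Modal frame validity is preserved under surjective bounded morphisms.
The 4-cycle (worlds w0,w1,w2,w3 with w0→w1→w2→w3→w0) is irreflexive, and the map sending every world to a single reflexive point • is a surjective bounded morphism (forth: every edge maps to (•,•); back: every world has a successor). So any modal formula valid on the 4-cycle is also valid on the reflexive point, which is not irreflexive.
So the class is not modally definable.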